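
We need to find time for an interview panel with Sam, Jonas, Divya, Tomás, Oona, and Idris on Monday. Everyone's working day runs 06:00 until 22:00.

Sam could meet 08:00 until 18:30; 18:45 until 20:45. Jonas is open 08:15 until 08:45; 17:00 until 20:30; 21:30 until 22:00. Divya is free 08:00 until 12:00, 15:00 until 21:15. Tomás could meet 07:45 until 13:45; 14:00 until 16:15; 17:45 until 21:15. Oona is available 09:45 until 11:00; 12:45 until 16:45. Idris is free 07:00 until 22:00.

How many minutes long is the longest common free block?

Sam ∩ Jonas: 08:15-08:45, 17:00-18:30, 18:45-20:30.
Sam ∩ Jonas ∩ Divya: 08:15-08:45, 17:00-18:30, 18:45-20:30.
Sam ∩ Jonas ∩ Divya ∩ Tomás: 08:15-08:45, 17:45-18:30, 18:45-20:30.
Sam ∩ Jonas ∩ Divya ∩ Tomás ∩ Oona: ∅.
Sam ∩ Jonas ∩ Divya ∩ Tomás ∩ Oona ∩ Idris: ∅.
There is no time when everyone is free.
No common window exists, so the longest block is 0 minutes.

0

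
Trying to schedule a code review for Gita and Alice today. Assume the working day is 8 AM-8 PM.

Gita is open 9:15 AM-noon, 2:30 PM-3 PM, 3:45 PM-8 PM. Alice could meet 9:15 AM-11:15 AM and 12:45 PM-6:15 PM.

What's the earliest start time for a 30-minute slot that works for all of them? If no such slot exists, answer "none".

Gita ∩ Alice: 09:15-11:15, 14:30-15:00, 15:45-18:15.
The first common window of at least 30 minutes is 09:15-11:15, so the earliest start is 09:15.

09:15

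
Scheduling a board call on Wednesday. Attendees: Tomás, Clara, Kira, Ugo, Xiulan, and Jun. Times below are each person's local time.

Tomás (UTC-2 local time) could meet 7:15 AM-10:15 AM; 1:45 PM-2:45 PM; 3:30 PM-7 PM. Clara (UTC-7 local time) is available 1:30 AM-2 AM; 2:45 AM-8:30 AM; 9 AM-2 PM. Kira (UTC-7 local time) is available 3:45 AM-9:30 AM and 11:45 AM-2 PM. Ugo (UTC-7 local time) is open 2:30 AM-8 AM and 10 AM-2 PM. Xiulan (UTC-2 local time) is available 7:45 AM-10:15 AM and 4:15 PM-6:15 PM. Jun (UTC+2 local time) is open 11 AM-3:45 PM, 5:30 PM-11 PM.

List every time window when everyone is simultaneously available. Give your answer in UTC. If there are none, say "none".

10:45-12:15, 18:45-20:15

Tomás in UTC: 09:15-12:15, 15:45-16:45, 17:30-21:00 (add 2h to convert from UTC-2).
Clara in UTC: 08:30-09:00, 09:45-15:30, 16:00-21:00 (add 7h to convert from UTC-7).
Kira in UTC: 10:45-16:30, 18:45-21:00 (add 7h to convert from UTC-7).
Ugo in UTC: 09:30-15:00, 17:00-21:00 (add 7h to convert from UTC-7).
Xiulan in UTC: 09:45-12:15, 18:15-20:15 (add 2h to convert from UTC-2).
Jun in UTC: 09:00-13:45, 15:30-21:00 (subtract 2h to convert from UTC+2).
Tomás ∩ Clara: 09:45-12:15, 16:00-16:45, 17:30-21:00.
Tomás ∩ Clara ∩ Kira: 10:45-12:15, 16:00-16:30, 18:45-21:00.
Tomás ∩ Clara ∩ Kira ∩ Ugo: 10:45-12:15, 18:45-21:00.
Tomás ∩ Clara ∩ Kira ∩ Ugo ∩ Xiulan: 10:45-12:15, 18:45-20:15.
Tomás ∩ Clara ∩ Kira ∩ Ugo ∩ Xiulan ∩ Jun: 10:45-12:15, 18:45-20:15.
Those are the intersection windows.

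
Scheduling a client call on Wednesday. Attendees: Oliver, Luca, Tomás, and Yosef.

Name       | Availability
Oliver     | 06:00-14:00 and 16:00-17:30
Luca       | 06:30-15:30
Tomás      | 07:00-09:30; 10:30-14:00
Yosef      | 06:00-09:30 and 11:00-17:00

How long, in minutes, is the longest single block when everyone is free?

180

Oliver ∩ Luca: 06:30-14:00.
Oliver ∩ Luca ∩ Tomás: 07:00-09:30, 10:30-14:00.
Oliver ∩ Luca ∩ Tomás ∩ Yosef: 07:00-09:30, 11:00-14:00.
The longest is 11:00-14:00 at 180 minutes.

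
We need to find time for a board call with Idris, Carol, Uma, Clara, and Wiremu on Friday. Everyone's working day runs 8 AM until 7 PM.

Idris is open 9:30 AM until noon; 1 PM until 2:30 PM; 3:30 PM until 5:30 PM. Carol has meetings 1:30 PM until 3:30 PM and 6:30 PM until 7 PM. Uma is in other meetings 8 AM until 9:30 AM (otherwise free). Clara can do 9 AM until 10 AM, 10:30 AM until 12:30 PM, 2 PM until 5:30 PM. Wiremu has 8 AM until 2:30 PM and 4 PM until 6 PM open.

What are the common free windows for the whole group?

09:30-10:00, 10:30-12:00, 16:00-17:30

Idris free: 09:30-12:00, 13:00-14:30, 15:30-17:30.
Carol free: 08:00-13:30, 15:30-18:30 (invert busy blocks within the working day).
Uma free: 09:30-19:00 (invert busy blocks within the working day).
Clara free: 09:00-10:00, 10:30-12:30, 14:00-17:30.
Wiremu free: 08:00-14:30, 16:00-18:00.
Idris ∩ Carol: 09:30-12:00, 13:00-13:30, 15:30-17:30.
Idris ∩ Carol ∩ Uma: 09:30-12:00, 13:00-13:30, 15:30-17:30.
Idris ∩ Carol ∩ Uma ∩ Clara: 09:30-10:00, 10:30-12:00, 15:30-17:30.
Idris ∩ Carol ∩ Uma ∩ Clara ∩ Wiremu: 09:30-10:00, 10:30-12:00, 16:00-17:30.
So the common availability across everyone is 09:30-10:00, 10:30-12:00, 16:00-17:30.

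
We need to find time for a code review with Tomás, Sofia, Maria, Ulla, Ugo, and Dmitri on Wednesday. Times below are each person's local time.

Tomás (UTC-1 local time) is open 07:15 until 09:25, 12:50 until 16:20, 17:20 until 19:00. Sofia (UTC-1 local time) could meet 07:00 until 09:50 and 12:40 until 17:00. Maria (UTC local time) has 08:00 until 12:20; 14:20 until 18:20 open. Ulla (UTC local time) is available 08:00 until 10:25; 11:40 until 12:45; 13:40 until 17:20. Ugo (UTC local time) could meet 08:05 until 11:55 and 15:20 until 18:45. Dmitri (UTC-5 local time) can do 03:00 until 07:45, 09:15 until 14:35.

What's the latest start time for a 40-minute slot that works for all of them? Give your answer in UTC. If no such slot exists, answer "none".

Tomás in UTC: 08:15-10:25, 13:50-17:20, 18:20-20:00 (add 1h to convert from UTC-1).
Sofia in UTC: 08:00-10:50, 13:40-18:00 (add 1h to convert from UTC-1).
Maria in UTC: 08:00-12:20, 14:20-18:20.
Ulla in UTC: 08:00-10:25, 11:40-12:45, 13:40-17:20.
Ugo in UTC: 08:05-11:55, 15:20-18:45.
Dmitri in UTC: 08:00-12:45, 14:15-19:35 (add 5h to convert from UTC-5).
Tomás ∩ Sofia: 08:15-10:25, 13:50-17:20.
Tomás ∩ Sofia ∩ Maria: 08:15-10:25, 14:20-17:20.
Tomás ∩ Sofia ∩ Maria ∩ Ulla: 08:15-10:25, 14:20-17:20.
Tomás ∩ Sofia ∩ Maria ∩ Ulla ∩ Ugo: 08:15-10:25, 15:20-17:20.
Tomás ∩ Sofia ∩ Maria ∩ Ulla ∩ Ugo ∩ Dmitri: 08:15-10:25, 15:20-17:20.
The last common window of at least 40 minutes is 15:20-17:20; a 40-minute meeting can start as late as 16:40 and still end by 17:20.

16:40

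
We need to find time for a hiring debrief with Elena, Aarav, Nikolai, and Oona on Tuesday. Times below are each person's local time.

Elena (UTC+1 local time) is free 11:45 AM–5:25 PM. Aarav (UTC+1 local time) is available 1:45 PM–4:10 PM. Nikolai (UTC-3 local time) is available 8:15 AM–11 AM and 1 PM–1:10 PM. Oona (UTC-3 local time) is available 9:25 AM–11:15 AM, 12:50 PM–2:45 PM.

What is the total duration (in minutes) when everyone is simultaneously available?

Elena in UTC: 10:45-16:25 (subtract 1h to convert from UTC+1).
Aarav in UTC: 12:45-15:10 (subtract 1h to convert from UTC+1).
Nikolai in UTC: 11:15-14:00, 16:00-16:10 (add 3h to convert from UTC-3).
Oona in UTC: 12:25-14:15, 15:50-17:45 (add 3h to convert from UTC-3).
Elena ∩ Aarav: 12:45-15:10.
Elena ∩ Aarav ∩ Nikolai: 12:45-14:00.
Elena ∩ Aarav ∩ Nikolai ∩ Oona: 12:45-14:00.
Those are the intersection windows.
That's a single block of 75 minutes.

75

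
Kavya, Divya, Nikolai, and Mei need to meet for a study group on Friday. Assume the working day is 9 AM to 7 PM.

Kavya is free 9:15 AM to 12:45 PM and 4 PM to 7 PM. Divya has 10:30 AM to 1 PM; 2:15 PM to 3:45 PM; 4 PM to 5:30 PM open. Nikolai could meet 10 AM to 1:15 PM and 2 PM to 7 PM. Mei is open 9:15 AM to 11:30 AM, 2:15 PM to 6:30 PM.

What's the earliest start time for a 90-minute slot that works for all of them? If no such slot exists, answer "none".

16:00

Kavya ∩ Divya: 10:30-12:45, 16:00-17:30.
Kavya ∩ Divya ∩ Nikolai: 10:30-12:45, 16:00-17:30.
Kavya ∩ Divya ∩ Nikolai ∩ Mei: 10:30-11:30, 16:00-17:30.
So the common availability across everyone is 10:30-11:30, 16:00-17:30.
The first common window of at least 90 minutes is 16:00-17:30, so the earliest start is 16:00.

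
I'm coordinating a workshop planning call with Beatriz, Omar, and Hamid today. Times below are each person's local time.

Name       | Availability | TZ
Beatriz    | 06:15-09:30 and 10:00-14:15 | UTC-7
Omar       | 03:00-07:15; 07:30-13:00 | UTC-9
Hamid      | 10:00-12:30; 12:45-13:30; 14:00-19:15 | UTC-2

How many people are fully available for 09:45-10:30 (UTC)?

0

Beatriz in UTC: 13:15-16:30, 17:00-21:15 (add 7h to convert from UTC-7).
Omar in UTC: 12:00-16:15, 16:30-22:00 (add 9h to convert from UTC-9).
Hamid in UTC: 12:00-14:30, 14:45-15:30, 16:00-21:15 (add 2h to convert from UTC-2).
nobody can make the full 09:45-10:30 slot — that's 0.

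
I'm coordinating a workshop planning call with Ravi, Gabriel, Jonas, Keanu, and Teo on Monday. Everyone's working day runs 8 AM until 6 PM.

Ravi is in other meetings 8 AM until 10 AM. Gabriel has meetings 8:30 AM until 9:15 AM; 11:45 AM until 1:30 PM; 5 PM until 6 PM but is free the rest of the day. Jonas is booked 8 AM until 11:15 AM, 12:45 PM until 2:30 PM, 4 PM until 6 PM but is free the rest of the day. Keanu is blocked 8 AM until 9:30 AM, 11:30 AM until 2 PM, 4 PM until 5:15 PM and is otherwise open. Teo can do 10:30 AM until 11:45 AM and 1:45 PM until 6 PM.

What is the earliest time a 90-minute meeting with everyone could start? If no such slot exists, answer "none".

14:30

Ravi free: 10:00-18:00 (invert busy blocks within the working day).
Gabriel free: 08:00-08:30, 09:15-11:45, 13:30-17:00 (invert busy blocks within the working day).
Jonas free: 11:15-12:45, 14:30-16:00 (invert busy blocks within the working day).
Keanu free: 09:30-11:30, 14:00-16:00, 17:15-18:00 (invert busy blocks within the working day).
Teo free: 10:30-11:45, 13:45-18:00.
Ravi ∩ Gabriel: 10:00-11:45, 13:30-17:00.
Ravi ∩ Gabriel ∩ Jonas: 11:15-11:45, 14:30-16:00.
Ravi ∩ Gabriel ∩ Jonas ∩ Keanu: 11:15-11:30, 14:30-16:00.
Ravi ∩ Gabriel ∩ Jonas ∩ Keanu ∩ Teo: 11:15-11:30, 14:30-16:00.
The first common window of at least 90 minutes is 14:30-16:00, so the earliest start is 14:30.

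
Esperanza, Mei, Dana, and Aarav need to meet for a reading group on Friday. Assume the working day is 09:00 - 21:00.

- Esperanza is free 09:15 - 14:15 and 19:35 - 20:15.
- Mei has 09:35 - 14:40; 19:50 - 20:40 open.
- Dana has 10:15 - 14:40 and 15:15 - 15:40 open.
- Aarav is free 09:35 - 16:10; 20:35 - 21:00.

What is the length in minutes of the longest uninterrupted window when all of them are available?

240

Esperanza ∩ Mei: 09:35-14:15, 19:50-20:15.
Esperanza ∩ Mei ∩ Dana: 10:15-14:15.
Esperanza ∩ Mei ∩ Dana ∩ Aarav: 10:15-14:15.
The longest is 10:15-14:15 at 240 minutes.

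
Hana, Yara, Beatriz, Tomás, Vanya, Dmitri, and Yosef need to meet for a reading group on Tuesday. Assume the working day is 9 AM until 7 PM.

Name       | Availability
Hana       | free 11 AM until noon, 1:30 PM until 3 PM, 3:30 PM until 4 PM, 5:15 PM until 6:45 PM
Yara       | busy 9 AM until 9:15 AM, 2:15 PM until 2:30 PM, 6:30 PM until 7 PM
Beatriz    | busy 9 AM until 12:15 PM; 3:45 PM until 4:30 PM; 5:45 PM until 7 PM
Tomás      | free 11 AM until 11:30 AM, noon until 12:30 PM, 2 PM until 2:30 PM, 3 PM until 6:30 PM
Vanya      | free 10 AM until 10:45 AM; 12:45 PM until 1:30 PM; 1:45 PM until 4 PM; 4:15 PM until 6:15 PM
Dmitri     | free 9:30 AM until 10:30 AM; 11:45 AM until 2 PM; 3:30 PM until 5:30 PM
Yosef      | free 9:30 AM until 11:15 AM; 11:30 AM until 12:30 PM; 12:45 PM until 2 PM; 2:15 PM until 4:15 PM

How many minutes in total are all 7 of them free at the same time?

15

Hana free: 11:00-12:00, 13:30-15:00, 15:30-16:00, 17:15-18:45.
Yara free: 09:15-14:15, 14:30-18:30 (invert busy blocks within the working day).
Beatriz free: 12:15-15:45, 16:30-17:45 (invert busy blocks within the working day).
Tomás free: 11:00-11:30, 12:00-12:30, 14:00-14:30, 15:00-18:30.
Vanya free: 10:00-10:45, 12:45-13:30, 13:45-16:00, 16:15-18:15.
Dmitri free: 09:30-10:30, 11:45-14:00, 15:30-17:30.
Yosef free: 09:30-11:15, 11:30-12:30, 12:45-14:00, 14:15-16:15.
Hana ∩ Yara: 11:00-12:00, 13:30-14:15, 14:30-15:00, 15:30-16:00, 17:15-18:30.
Hana ∩ Yara ∩ Beatriz: 13:30-14:15, 14:30-15:00, 15:30-15:45, 17:15-17:45.
Hana ∩ Yara ∩ Beatriz ∩ Tomás: 14:00-14:15, 15:30-15:45, 17:15-17:45.
Hana ∩ Yara ∩ Beatriz ∩ Tomás ∩ Vanya: 14:00-14:15, 15:30-15:45, 17:15-17:45.
Hana ∩ Yara ∩ Beatriz ∩ Tomás ∩ Vanya ∩ Dmitri: 15:30-15:45, 17:15-17:30.
Hana ∩ Yara ∩ Beatriz ∩ Tomás ∩ Vanya ∩ Dmitri ∩ Yosef: 15:30-15:45.
Those are the intersection windows.
That's a single block of 15 minutes.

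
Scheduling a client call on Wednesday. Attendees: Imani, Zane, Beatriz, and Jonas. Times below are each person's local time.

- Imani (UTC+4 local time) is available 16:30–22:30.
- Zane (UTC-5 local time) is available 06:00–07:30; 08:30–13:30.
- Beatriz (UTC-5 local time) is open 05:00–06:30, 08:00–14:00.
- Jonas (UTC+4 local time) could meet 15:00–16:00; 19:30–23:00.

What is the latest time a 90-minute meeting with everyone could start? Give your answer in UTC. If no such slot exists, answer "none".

Imani in UTC: 12:30-18:30 (subtract 4h to convert from UTC+4).
Zane in UTC: 11:00-12:30, 13:30-18:30 (add 5h to convert from UTC-5).
Beatriz in UTC: 10:00-11:30, 13:00-19:00 (add 5h to convert from UTC-5).
Jonas in UTC: 11:00-12:00, 15:30-19:00 (subtract 4h to convert from UTC+4).
Imani ∩ Zane: 13:30-18:30.
Imani ∩ Zane ∩ Beatriz: 13:30-18:30.
Imani ∩ Zane ∩ Beatriz ∩ Jonas: 15:30-18:30.
The last common window of at least 90 minutes is 15:30-18:30; a 90-minute meeting can start as late as 17:00 and still end by 18:30.

17:00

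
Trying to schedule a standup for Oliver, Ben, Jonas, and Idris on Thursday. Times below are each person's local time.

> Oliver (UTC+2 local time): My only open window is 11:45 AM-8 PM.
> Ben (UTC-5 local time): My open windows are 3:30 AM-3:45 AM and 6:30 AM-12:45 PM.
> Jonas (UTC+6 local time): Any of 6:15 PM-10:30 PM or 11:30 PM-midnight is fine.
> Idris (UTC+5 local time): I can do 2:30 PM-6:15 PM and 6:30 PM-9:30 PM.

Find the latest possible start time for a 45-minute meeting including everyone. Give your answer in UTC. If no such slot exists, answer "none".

15:45

Oliver in UTC: 09:45-18:00 (subtract 2h to convert from UTC+2).
Ben in UTC: 08:30-08:45, 11:30-17:45 (add 5h to convert from UTC-5).
Jonas in UTC: 12:15-16:30, 17:30-18:00 (subtract 6h to convert from UTC+6).
Idris in UTC: 09:30-13:15, 13:30-16:30 (subtract 5h to convert from UTC+5).
Oliver ∩ Ben: 11:30-17:45.
Oliver ∩ Ben ∩ Jonas: 12:15-16:30, 17:30-17:45.
Oliver ∩ Ben ∩ Jonas ∩ Idris: 12:15-13:15, 13:30-16:30.
The last common window of at least 45 minutes is 13:30-16:30; a 45-minute meeting can start as late as 15:45 and still end by 16:30.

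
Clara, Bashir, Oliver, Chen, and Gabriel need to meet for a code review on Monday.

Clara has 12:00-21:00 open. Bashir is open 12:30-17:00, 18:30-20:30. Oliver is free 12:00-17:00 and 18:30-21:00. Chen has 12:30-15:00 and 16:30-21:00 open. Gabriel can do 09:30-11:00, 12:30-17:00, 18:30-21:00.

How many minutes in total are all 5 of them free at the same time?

300

Clara ∩ Bashir: 12:30-17:00, 18:30-20:30.
Clara ∩ Bashir ∩ Oliver: 12:30-17:00, 18:30-20:30.
Clara ∩ Bashir ∩ Oliver ∩ Chen: 12:30-15:00, 16:30-17:00, 18:30-20:30.
Clara ∩ Bashir ∩ Oliver ∩ Chen ∩ Gabriel: 12:30-15:00, 16:30-17:00, 18:30-20:30.
Summing the common windows: 150 + 30 + 120 = 300 minutes.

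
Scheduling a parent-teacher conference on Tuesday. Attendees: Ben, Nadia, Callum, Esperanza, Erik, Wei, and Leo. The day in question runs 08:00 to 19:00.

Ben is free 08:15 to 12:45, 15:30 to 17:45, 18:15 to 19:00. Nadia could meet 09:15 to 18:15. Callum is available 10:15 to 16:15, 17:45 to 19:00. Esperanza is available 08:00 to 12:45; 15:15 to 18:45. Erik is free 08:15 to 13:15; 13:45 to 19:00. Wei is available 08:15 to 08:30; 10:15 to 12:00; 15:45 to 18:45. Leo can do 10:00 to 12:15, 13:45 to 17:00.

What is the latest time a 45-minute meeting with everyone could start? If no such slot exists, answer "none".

11:15

Ben ∩ Nadia: 09:15-12:45, 15:30-17:45.
Ben ∩ Nadia ∩ Callum: 10:15-12:45, 15:30-16:15.
Ben ∩ Nadia ∩ Callum ∩ Esperanza: 10:15-12:45, 15:30-16:15.
Ben ∩ Nadia ∩ Callum ∩ Esperanza ∩ Erik: 10:15-12:45, 15:30-16:15.
Ben ∩ Nadia ∩ Callum ∩ Esperanza ∩ Erik ∩ Wei: 10:15-12:00, 15:45-16:15.
Ben ∩ Nadia ∩ Callum ∩ Esperanza ∩ Erik ∩ Wei ∩ Leo: 10:15-12:00, 15:45-16:15.
So the common availability across everyone is 10:15-12:00, 15:45-16:15.
The last common window of at least 45 minutes is 10:15-12:00; a 45-minute meeting can start as late as 11:15 and still end by 12:00.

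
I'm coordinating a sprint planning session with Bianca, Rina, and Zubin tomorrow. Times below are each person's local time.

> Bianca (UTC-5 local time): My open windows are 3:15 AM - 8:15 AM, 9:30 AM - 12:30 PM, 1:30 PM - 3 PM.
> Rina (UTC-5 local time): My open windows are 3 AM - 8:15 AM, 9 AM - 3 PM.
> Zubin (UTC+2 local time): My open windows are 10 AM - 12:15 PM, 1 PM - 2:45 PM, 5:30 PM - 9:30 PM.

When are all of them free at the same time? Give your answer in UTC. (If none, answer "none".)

08:15-10:15, 11:00-12:45, 15:30-17:30, 18:30-19:30

Bianca in UTC: 08:15-13:15, 14:30-17:30, 18:30-20:00 (add 5h to convert from UTC-5).
Rina in UTC: 08:00-13:15, 14:00-20:00 (add 5h to convert from UTC-5).
Zubin in UTC: 08:00-10:15, 11:00-12:45, 15:30-19:30 (subtract 2h to convert from UTC+2).
Bianca ∩ Rina: 08:15-13:15, 14:30-17:30, 18:30-20:00.
Bianca ∩ Rina ∩ Zubin: 08:15-10:15, 11:00-12:45, 15:30-17:30, 18:30-19:30.
So the common availability across everyone is 08:15-10:15, 11:00-12:45, 15:30-17:30, 18:30-19:30.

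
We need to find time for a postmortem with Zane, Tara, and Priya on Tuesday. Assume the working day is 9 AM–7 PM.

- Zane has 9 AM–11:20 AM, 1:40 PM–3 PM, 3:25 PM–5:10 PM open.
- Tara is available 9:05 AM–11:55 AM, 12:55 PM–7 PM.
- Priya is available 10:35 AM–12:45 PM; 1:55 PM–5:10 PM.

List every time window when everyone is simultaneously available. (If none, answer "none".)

Zane ∩ Tara: 09:05-11:20, 13:40-15:00, 15:25-17:10.
Zane ∩ Tara ∩ Priya: 10:35-11:20, 13:55-15:00, 15:25-17:10.

10:35-11:20, 13:55-15:00, 15:25-17:10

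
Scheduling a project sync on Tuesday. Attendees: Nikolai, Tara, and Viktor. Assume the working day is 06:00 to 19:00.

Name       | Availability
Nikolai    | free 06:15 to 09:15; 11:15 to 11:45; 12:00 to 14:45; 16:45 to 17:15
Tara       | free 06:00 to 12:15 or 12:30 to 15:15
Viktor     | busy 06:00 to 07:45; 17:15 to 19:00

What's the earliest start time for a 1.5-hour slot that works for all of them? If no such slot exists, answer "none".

Nikolai free: 06:15-09:15, 11:15-11:45, 12:00-14:45, 16:45-17:15.
Tara free: 06:00-12:15, 12:30-15:15.
Viktor free: 07:45-17:15 (invert busy blocks within the working day).
Nikolai ∩ Tara: 06:15-09:15, 11:15-11:45, 12:00-12:15, 12:30-14:45.
Nikolai ∩ Tara ∩ Viktor: 07:45-09:15, 11:15-11:45, 12:00-12:15, 12:30-14:45.
The first common window of at least 90 minutes is 07:45-09:15, so the earliest start is 07:45.

07:45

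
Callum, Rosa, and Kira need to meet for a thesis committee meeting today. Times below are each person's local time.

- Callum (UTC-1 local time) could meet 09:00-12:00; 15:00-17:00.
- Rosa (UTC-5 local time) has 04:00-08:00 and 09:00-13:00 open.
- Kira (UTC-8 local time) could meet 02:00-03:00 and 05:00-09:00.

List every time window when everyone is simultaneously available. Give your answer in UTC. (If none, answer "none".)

Callum in UTC: 10:00-13:00, 16:00-18:00 (add 1h to convert from UTC-1).
Rosa in UTC: 09:00-13:00, 14:00-18:00 (add 5h to convert from UTC-5).
Kira in UTC: 10:00-11:00, 13:00-17:00 (add 8h to convert from UTC-8).
Callum ∩ Rosa: 10:00-13:00, 16:00-18:00.
Callum ∩ Rosa ∩ Kira: 10:00-11:00, 16:00-17:00.
Those are the intersection windows.

10:00-11:00, 16:00-17:00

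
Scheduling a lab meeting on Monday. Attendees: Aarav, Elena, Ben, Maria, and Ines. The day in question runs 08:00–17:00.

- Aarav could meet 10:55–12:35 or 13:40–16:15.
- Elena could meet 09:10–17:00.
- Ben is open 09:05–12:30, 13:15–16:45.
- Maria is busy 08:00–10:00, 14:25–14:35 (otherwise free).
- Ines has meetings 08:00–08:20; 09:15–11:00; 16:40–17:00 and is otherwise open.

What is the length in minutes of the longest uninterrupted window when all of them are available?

100

Aarav free: 10:55-12:35, 13:40-16:15.
Elena free: 09:10-17:00.
Ben free: 09:05-12:30, 13:15-16:45.
Maria free: 10:00-14:25, 14:35-17:00 (invert busy blocks within the working day).
Ines free: 08:20-09:15, 11:00-16:40 (invert busy blocks within the working day).
Aarav ∩ Elena: 10:55-12:35, 13:40-16:15.
Aarav ∩ Elena ∩ Ben: 10:55-12:30, 13:40-16:15.
Aarav ∩ Elena ∩ Ben ∩ Maria: 10:55-12:30, 13:40-14:25, 14:35-16:15.
Aarav ∩ Elena ∩ Ben ∩ Maria ∩ Ines: 11:00-12:30, 13:40-14:25, 14:35-16:15.
Those are the intersection windows.
The longest is 14:35-16:15 at 100 minutes.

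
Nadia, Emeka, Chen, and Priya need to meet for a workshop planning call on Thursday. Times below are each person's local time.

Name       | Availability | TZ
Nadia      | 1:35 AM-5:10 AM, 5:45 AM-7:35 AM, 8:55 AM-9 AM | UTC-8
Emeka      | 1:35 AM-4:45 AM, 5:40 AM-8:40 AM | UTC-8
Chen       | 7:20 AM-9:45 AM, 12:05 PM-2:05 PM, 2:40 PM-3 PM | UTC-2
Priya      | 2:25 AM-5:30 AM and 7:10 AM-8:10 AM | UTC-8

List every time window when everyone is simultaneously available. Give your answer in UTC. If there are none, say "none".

Nadia in UTC: 09:35-13:10, 13:45-15:35, 16:55-17:00 (add 8h to convert from UTC-8).
Emeka in UTC: 09:35-12:45, 13:40-16:40 (add 8h to convert from UTC-8).
Chen in UTC: 09:20-11:45, 14:05-16:05, 16:40-17:00 (add 2h to convert from UTC-2).
Priya in UTC: 10:25-13:30, 15:10-16:10 (add 8h to convert from UTC-8).
Nadia ∩ Emeka: 09:35-12:45, 13:45-15:35.
Nadia ∩ Emeka ∩ Chen: 09:35-11:45, 14:05-15:35.
Nadia ∩ Emeka ∩ Chen ∩ Priya: 10:25-11:45, 15:10-15:35.

10:25-11:45, 15:10-15:35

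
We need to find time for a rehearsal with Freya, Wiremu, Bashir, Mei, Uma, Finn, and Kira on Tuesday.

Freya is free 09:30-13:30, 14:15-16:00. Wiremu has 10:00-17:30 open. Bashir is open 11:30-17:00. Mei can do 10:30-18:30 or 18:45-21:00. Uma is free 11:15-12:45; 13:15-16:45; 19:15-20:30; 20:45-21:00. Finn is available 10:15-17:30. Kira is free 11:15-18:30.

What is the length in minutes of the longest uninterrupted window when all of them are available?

105

Freya ∩ Wiremu: 10:00-13:30, 14:15-16:00.
Freya ∩ Wiremu ∩ Bashir: 11:30-13:30, 14:15-16:00.
Freya ∩ Wiremu ∩ Bashir ∩ Mei: 11:30-13:30, 14:15-16:00.
Freya ∩ Wiremu ∩ Bashir ∩ Mei ∩ Uma: 11:30-12:45, 13:15-13:30, 14:15-16:00.
Freya ∩ Wiremu ∩ Bashir ∩ Mei ∩ Uma ∩ Finn: 11:30-12:45, 13:15-13:30, 14:15-16:00.
Freya ∩ Wiremu ∩ Bashir ∩ Mei ∩ Uma ∩ Finn ∩ Kira: 11:30-12:45, 13:15-13:30, 14:15-16:00.
The longest is 14:15-16:00 at 105 minutes.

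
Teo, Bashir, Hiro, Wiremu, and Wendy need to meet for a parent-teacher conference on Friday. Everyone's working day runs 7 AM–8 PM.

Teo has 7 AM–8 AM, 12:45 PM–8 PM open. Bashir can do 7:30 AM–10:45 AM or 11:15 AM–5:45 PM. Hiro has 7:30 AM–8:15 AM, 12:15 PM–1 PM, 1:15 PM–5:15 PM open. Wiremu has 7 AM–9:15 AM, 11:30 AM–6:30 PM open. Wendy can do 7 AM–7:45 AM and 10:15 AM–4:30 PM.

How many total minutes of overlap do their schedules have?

225

Teo ∩ Bashir: 07:30-08:00, 12:45-17:45.
Teo ∩ Bashir ∩ Hiro: 07:30-08:00, 12:45-13:00, 13:15-17:15.
Teo ∩ Bashir ∩ Hiro ∩ Wiremu: 07:30-08:00, 12:45-13:00, 13:15-17:15.
Teo ∩ Bashir ∩ Hiro ∩ Wiremu ∩ Wendy: 07:30-07:45, 12:45-13:00, 13:15-16:30.
Those are the intersection windows.
Summing the common windows: 15 + 15 + 195 = 225 minutes.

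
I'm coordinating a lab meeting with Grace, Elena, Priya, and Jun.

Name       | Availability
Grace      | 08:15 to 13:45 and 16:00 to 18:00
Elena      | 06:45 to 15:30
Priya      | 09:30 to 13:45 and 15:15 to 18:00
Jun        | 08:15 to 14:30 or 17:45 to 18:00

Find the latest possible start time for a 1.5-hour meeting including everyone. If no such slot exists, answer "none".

12:15

Grace ∩ Elena: 08:15-13:45.
Grace ∩ Elena ∩ Priya: 09:30-13:45.
Grace ∩ Elena ∩ Priya ∩ Jun: 09:30-13:45.
The last common window of at least 90 minutes is 09:30-13:45; a 90-minute meeting can start as late as 12:15 and still end by 13:45.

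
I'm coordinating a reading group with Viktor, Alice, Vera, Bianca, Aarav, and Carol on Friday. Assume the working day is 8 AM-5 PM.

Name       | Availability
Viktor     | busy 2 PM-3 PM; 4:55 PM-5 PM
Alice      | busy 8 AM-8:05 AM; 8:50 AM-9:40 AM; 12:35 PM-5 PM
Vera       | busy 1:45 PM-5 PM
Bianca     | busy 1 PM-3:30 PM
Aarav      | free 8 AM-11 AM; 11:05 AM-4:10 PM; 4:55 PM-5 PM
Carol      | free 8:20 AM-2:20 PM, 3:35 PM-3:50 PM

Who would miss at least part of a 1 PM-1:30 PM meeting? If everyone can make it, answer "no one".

Viktor free: 08:00-14:00, 15:00-16:55 (invert busy blocks within the working day).
Alice free: 08:05-08:50, 09:40-12:35 (invert busy blocks within the working day).
Vera free: 08:00-13:45 (invert busy blocks within the working day).
Bianca free: 08:00-13:00, 15:30-17:00 (invert busy blocks within the working day).
Aarav free: 08:00-11:00, 11:05-16:10, 16:55-17:00.
Carol free: 08:20-14:20, 15:35-15:50.
Viktor: free for 13:00-13:30. Alice: not fully free for 13:00-13:30. Vera: free for 13:00-13:30. Bianca: not fully free for 13:00-13:30. Aarav: free for 13:00-13:30. Carol: free for 13:00-13:30.

Alice, Bianca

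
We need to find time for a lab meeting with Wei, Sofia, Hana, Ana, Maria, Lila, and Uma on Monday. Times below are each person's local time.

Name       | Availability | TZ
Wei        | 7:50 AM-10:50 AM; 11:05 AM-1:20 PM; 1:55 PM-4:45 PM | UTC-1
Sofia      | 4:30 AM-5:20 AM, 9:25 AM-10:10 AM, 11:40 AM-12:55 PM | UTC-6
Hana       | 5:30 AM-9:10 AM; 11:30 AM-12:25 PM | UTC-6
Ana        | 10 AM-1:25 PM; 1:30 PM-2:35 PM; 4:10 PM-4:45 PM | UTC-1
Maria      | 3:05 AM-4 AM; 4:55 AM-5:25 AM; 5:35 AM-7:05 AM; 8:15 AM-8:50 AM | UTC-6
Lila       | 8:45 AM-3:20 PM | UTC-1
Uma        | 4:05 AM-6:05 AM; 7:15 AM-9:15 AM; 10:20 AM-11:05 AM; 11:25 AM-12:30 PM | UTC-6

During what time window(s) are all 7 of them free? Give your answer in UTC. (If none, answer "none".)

none

Wei in UTC: 08:50-11:50, 12:05-14:20, 14:55-17:45 (add 1h to convert from UTC-1).
Sofia in UTC: 10:30-11:20, 15:25-16:10, 17:40-18:55 (add 6h to convert from UTC-6).
Hana in UTC: 11:30-15:10, 17:30-18:25 (add 6h to convert from UTC-6).
Ana in UTC: 11:00-14:25, 14:30-15:35, 17:10-17:45 (add 1h to convert from UTC-1).
Maria in UTC: 09:05-10:00, 10:55-11:25, 11:35-13:05, 14:15-14:50 (add 6h to convert from UTC-6).
Lila in UTC: 09:45-16:20 (add 1h to convert from UTC-1).
Uma in UTC: 10:05-12:05, 13:15-15:15, 16:20-17:05, 17:25-18:30 (add 6h to convert from UTC-6).
Wei ∩ Sofia: 10:30-11:20, 15:25-16:10, 17:40-17:45.
Wei ∩ Sofia ∩ Hana: 17:40-17:45.
Wei ∩ Sofia ∩ Hana ∩ Ana: 17:40-17:45.
Wei ∩ Sofia ∩ Hana ∩ Ana ∩ Maria: ∅.
Wei ∩ Sofia ∩ Hana ∩ Ana ∩ Maria ∩ Lila: ∅.
Wei ∩ Sofia ∩ Hana ∩ Ana ∩ Maria ∩ Lila ∩ Uma: ∅.
There is no time when everyone is free.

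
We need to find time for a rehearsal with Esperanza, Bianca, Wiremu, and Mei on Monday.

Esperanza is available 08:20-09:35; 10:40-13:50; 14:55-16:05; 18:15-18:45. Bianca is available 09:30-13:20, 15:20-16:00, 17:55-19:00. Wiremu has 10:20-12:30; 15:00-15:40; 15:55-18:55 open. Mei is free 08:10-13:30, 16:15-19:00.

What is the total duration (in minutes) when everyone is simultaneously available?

140

Esperanza ∩ Bianca: 09:30-09:35, 10:40-13:20, 15:20-16:00, 18:15-18:45.
Esperanza ∩ Bianca ∩ Wiremu: 10:40-12:30, 15:20-15:40, 15:55-16:00, 18:15-18:45.
Esperanza ∩ Bianca ∩ Wiremu ∩ Mei: 10:40-12:30, 18:15-18:45.
Those are the intersection windows.
Summing the common windows: 110 + 30 = 140 minutes.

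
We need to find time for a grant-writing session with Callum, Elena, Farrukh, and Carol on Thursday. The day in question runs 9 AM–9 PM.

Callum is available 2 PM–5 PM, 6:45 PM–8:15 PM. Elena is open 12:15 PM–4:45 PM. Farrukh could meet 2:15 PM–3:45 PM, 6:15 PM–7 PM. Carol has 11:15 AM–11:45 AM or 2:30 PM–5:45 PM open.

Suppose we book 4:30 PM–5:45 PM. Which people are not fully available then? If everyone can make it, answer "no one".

Callum: not fully free for 16:30-17:45. Elena: not fully free for 16:30-17:45. Farrukh: not fully free for 16:30-17:45. Carol: free for 16:30-17:45.

Callum, Elena, Farrukh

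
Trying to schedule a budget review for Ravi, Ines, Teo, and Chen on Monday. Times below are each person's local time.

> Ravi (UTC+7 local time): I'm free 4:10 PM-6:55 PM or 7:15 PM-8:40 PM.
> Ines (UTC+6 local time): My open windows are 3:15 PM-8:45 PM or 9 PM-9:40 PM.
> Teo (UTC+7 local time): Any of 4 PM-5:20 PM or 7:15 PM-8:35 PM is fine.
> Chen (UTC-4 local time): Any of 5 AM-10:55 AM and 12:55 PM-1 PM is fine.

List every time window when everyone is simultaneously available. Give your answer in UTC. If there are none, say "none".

Ravi in UTC: 09:10-11:55, 12:15-13:40 (subtract 7h to convert from UTC+7).
Ines in UTC: 09:15-14:45, 15:00-15:40 (subtract 6h to convert from UTC+6).
Teo in UTC: 09:00-10:20, 12:15-13:35 (subtract 7h to convert from UTC+7).
Chen in UTC: 09:00-14:55, 16:55-17:00 (add 4h to convert from UTC-4).
Ravi ∩ Ines: 09:15-11:55, 12:15-13:40.
Ravi ∩ Ines ∩ Teo: 09:15-10:20, 12:15-13:35.
Ravi ∩ Ines ∩ Teo ∩ Chen: 09:15-10:20, 12:15-13:35.

09:15-10:20, 12:15-13:35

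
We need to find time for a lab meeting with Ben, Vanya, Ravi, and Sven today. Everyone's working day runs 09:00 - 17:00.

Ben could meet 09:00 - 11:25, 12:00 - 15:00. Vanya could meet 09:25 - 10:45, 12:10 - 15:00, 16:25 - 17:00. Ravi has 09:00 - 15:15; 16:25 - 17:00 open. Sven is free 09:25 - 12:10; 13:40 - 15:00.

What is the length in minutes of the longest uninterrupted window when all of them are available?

80

Ben ∩ Vanya: 09:25-10:45, 12:10-15:00.
Ben ∩ Vanya ∩ Ravi: 09:25-10:45, 12:10-15:00.
Ben ∩ Vanya ∩ Ravi ∩ Sven: 09:25-10:45, 13:40-15:00.
The longest is 09:25-10:45 at 80 minutes.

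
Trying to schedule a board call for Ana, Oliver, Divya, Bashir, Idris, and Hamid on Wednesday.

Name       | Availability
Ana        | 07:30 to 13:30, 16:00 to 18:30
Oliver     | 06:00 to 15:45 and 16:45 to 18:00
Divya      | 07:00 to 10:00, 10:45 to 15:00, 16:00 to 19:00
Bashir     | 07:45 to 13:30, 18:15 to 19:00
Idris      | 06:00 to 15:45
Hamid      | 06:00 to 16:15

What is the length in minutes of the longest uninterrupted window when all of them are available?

165

Ana ∩ Oliver: 07:30-13:30, 16:45-18:00.
Ana ∩ Oliver ∩ Divya: 07:30-10:00, 10:45-13:30, 16:45-18:00.
Ana ∩ Oliver ∩ Divya ∩ Bashir: 07:45-10:00, 10:45-13:30.
Ana ∩ Oliver ∩ Divya ∩ Bashir ∩ Idris: 07:45-10:00, 10:45-13:30.
Ana ∩ Oliver ∩ Divya ∩ Bashir ∩ Idris ∩ Hamid: 07:45-10:00, 10:45-13:30.
So the common availability across everyone is 07:45-10:00, 10:45-13:30.
The longest is 10:45-13:30 at 165 minutes.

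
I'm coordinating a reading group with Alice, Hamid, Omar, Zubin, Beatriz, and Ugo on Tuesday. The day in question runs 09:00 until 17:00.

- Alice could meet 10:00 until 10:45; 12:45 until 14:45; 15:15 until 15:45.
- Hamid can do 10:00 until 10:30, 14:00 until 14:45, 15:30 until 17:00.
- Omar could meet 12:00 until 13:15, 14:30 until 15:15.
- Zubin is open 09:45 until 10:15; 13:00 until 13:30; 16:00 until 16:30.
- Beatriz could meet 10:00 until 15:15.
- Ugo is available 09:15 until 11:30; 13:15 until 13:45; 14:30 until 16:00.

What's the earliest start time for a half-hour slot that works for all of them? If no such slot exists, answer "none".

none

Alice ∩ Hamid: 10:00-10:30, 14:00-14:45, 15:30-15:45.
Alice ∩ Hamid ∩ Omar: 14:30-14:45.
Alice ∩ Hamid ∩ Omar ∩ Zubin: ∅.
Alice ∩ Hamid ∩ Omar ∩ Zubin ∩ Beatriz: ∅.
Alice ∩ Hamid ∩ Omar ∩ Zubin ∩ Beatriz ∩ Ugo: ∅.
There is no time when everyone is free.
No common window is at least 30 minutes long.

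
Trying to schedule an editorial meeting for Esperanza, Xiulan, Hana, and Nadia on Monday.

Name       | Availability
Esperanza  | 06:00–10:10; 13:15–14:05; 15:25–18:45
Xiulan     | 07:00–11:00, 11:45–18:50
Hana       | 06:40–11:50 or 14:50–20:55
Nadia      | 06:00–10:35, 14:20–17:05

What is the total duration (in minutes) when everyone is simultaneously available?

290

Esperanza ∩ Xiulan: 07:00-10:10, 13:15-14:05, 15:25-18:45.
Esperanza ∩ Xiulan ∩ Hana: 07:00-10:10, 15:25-18:45.
Esperanza ∩ Xiulan ∩ Hana ∩ Nadia: 07:00-10:10, 15:25-17:05.
Those are the intersection windows.
Summing the common windows: 190 + 100 = 290 minutes.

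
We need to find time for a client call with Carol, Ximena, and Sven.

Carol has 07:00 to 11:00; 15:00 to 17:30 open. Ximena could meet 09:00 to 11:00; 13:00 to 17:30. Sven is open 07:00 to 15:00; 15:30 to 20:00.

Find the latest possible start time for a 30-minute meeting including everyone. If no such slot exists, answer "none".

17:00

Carol ∩ Ximena: 09:00-11:00, 15:00-17:30.
Carol ∩ Ximena ∩ Sven: 09:00-11:00, 15:30-17:30.
So the common availability across everyone is 09:00-11:00, 15:30-17:30.
The last common window of at least 30 minutes is 15:30-17:30; a 30-minute meeting can start as late as 17:00 and still end by 17:30.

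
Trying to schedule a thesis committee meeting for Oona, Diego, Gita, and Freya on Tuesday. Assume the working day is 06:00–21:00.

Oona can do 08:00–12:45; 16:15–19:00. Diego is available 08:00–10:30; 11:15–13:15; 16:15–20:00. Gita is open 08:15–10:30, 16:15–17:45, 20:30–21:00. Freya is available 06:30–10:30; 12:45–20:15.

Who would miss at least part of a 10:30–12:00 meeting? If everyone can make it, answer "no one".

Diego, Freya, Gita

Oona: free for 10:30-12:00. Diego: not fully free for 10:30-12:00. Gita: not fully free for 10:30-12:00. Freya: not fully free for 10:30-12:00.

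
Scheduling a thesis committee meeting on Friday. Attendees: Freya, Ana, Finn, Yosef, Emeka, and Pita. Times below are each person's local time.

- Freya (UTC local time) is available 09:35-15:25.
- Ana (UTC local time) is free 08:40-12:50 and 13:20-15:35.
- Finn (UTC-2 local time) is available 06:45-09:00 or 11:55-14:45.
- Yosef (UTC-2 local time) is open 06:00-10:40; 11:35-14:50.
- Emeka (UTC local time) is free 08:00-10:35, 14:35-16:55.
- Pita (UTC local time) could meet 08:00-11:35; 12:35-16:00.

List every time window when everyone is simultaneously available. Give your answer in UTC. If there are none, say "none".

Freya in UTC: 09:35-15:25.
Ana in UTC: 08:40-12:50, 13:20-15:35.
Finn in UTC: 08:45-11:00, 13:55-16:45 (add 2h to convert from UTC-2).
Yosef in UTC: 08:00-12:40, 13:35-16:50 (add 2h to convert from UTC-2).
Emeka in UTC: 08:00-10:35, 14:35-16:55.
Pita in UTC: 08:00-11:35, 12:35-16:00.
Freya ∩ Ana: 09:35-12:50, 13:20-15:25.
Freya ∩ Ana ∩ Finn: 09:35-11:00, 13:55-15:25.
Freya ∩ Ana ∩ Finn ∩ Yosef: 09:35-11:00, 13:55-15:25.
Freya ∩ Ana ∩ Finn ∩ Yosef ∩ Emeka: 09:35-10:35, 14:35-15:25.
Freya ∩ Ana ∩ Finn ∩ Yosef ∩ Emeka ∩ Pita: 09:35-10:35, 14:35-15:25.

09:35-10:35, 14:35-15:25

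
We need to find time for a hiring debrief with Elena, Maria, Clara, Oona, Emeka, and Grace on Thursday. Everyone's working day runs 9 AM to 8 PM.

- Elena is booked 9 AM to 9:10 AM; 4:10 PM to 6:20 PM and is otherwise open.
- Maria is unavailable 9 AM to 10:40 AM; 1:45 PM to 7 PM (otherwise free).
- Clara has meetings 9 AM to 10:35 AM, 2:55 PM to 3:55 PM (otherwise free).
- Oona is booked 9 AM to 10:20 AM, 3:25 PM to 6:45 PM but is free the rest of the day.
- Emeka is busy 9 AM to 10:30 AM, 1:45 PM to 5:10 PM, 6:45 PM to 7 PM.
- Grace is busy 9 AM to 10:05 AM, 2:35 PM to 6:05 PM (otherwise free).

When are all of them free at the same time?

Elena free: 09:10-16:10, 18:20-20:00 (invert busy blocks within the working day).
Maria free: 10:40-13:45, 19:00-20:00 (invert busy blocks within the working day).
Clara free: 10:35-14:55, 15:55-20:00 (invert busy blocks within the working day).
Oona free: 10:20-15:25, 18:45-20:00 (invert busy blocks within the working day).
Emeka free: 10:30-13:45, 17:10-18:45, 19:00-20:00 (invert busy blocks within the working day).
Grace free: 10:05-14:35, 18:05-20:00 (invert busy blocks within the working day).
Elena ∩ Maria: 10:40-13:45, 19:00-20:00.
Elena ∩ Maria ∩ Clara: 10:40-13:45, 19:00-20:00.
Elena ∩ Maria ∩ Clara ∩ Oona: 10:40-13:45, 19:00-20:00.
Elena ∩ Maria ∩ Clara ∩ Oona ∩ Emeka: 10:40-13:45, 19:00-20:00.
Elena ∩ Maria ∩ Clara ∩ Oona ∩ Emeka ∩ Grace: 10:40-13:45, 19:00-20:00.

10:40-13:45, 19:00-20:00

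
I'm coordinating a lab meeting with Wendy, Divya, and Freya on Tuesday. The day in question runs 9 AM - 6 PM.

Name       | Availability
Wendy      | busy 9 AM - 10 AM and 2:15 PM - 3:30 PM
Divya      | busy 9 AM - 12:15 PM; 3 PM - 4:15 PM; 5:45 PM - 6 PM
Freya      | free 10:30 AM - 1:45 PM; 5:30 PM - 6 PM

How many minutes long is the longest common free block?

90

Wendy free: 10:00-14:15, 15:30-18:00 (invert busy blocks within the working day).
Divya free: 12:15-15:00, 16:15-17:45 (invert busy blocks within the working day).
Freya free: 10:30-13:45, 17:30-18:00.
Wendy ∩ Divya: 12:15-14:15, 16:15-17:45.
Wendy ∩ Divya ∩ Freya: 12:15-13:45, 17:30-17:45.
Those are the intersection windows.
The longest is 12:15-13:45 at 90 minutes.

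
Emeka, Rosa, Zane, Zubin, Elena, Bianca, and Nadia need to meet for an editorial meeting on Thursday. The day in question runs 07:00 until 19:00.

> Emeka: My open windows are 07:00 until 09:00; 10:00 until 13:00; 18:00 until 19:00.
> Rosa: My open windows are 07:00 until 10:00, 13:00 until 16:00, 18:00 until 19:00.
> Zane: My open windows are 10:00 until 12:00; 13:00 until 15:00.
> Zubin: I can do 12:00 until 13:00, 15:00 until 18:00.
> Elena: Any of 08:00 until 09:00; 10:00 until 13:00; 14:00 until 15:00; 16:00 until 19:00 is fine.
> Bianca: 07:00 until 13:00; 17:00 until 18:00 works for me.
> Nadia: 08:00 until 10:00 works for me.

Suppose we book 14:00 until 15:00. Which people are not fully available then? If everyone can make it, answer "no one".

Emeka: not fully free for 14:00-15:00. Rosa: free for 14:00-15:00. Zane: free for 14:00-15:00. Zubin: not fully free for 14:00-15:00. Elena: free for 14:00-15:00. Bianca: not fully free for 14:00-15:00. Nadia: not fully free for 14:00-15:00.

Bianca, Emeka, Nadia, Zubin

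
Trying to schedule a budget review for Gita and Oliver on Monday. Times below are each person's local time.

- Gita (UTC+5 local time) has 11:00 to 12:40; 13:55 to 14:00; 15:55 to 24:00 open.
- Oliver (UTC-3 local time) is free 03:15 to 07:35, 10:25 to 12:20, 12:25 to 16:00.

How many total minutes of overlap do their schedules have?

420

Gita in UTC: 06:00-07:40, 08:55-09:00, 10:55-19:00 (subtract 5h to convert from UTC+5).
Oliver in UTC: 06:15-10:35, 13:25-15:20, 15:25-19:00 (add 3h to convert from UTC-3).
Gita ∩ Oliver: 06:15-07:40, 08:55-09:00, 13:25-15:20, 15:25-19:00.
So the common availability across everyone is 06:15-07:40, 08:55-09:00, 13:25-15:20, 15:25-19:00.
Summing the common windows: 85 + 5 + 115 + 215 = 420 minutes.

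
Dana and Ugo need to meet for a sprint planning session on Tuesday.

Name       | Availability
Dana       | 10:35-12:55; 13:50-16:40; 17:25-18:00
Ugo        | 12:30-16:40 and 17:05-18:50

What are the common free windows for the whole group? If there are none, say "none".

12:30-12:55, 13:50-16:40, 17:25-18:00

Dana ∩ Ugo: 12:30-12:55, 13:50-16:40, 17:25-18:00.
So the common availability across everyone is 12:30-12:55, 13:50-16:40, 17:25-18:00.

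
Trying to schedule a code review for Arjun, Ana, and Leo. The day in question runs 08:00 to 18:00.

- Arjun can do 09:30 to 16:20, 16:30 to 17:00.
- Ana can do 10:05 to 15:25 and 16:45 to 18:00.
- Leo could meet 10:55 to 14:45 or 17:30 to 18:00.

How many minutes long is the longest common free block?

Arjun ∩ Ana: 10:05-15:25, 16:45-17:00.
Arjun ∩ Ana ∩ Leo: 10:55-14:45.
So the common availability across everyone is 10:55-14:45.
The longest is 10:55-14:45 at 230 minutes.

230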